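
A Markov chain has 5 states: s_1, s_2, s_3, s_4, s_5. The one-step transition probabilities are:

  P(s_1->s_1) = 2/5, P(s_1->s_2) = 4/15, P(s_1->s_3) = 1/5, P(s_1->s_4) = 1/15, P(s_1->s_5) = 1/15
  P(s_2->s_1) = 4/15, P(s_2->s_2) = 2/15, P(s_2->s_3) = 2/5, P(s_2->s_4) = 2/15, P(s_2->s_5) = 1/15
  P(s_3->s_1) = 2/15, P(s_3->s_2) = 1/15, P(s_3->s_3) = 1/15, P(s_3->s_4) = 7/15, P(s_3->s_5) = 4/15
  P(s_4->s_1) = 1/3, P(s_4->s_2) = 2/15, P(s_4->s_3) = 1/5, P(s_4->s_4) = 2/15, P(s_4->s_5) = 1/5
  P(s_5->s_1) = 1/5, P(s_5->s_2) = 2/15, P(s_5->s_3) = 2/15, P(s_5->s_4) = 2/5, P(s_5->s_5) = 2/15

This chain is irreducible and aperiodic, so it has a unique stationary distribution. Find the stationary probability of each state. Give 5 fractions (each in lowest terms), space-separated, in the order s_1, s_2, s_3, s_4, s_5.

The stationary distribution satisfies pi = pi * P, i.e.:
  pi_s_1 = 2/5*pi_s_1 + 4/15*pi_s_2 + 2/15*pi_s_3 + 1/3*pi_s_4 + 1/5*pi_s_5
  pi_s_2 = 4/15*pi_s_1 + 2/15*pi_s_2 + 1/15*pi_s_3 + 2/15*pi_s_4 + 2/15*pi_s_5
  pi_s_3 = 1/5*pi_s_1 + 2/5*pi_s_2 + 1/15*pi_s_3 + 1/5*pi_s_4 + 2/15*pi_s_5
  pi_s_4 = 1/15*pi_s_1 + 2/15*pi_s_2 + 7/15*pi_s_3 + 2/15*pi_s_4 + 2/5*pi_s_5
  pi_s_5 = 1/15*pi_s_1 + 1/15*pi_s_2 + 4/15*pi_s_3 + 1/5*pi_s_4 + 2/15*pi_s_5
with normalization: pi_s_1 + pi_s_2 + pi_s_3 + pi_s_4 + pi_s_5 = 1.

Using the first 4 balance equations plus normalization, the linear system A*pi = b is:
  [-3/5, 4/15, 2/15, 1/3, 1/5] . pi = 0
  [4/15, -13/15, 1/15, 2/15, 2/15] . pi = 0
  [1/5, 2/5, -14/15, 1/5, 2/15] . pi = 0
  [1/15, 2/15, 7/15, -13/15, 2/5] . pi = 0
  [1, 1, 1, 1, 1] . pi = 1

Solving yields:
  pi_s_1 = 16373/57808
  pi_s_2 = 571/3613
  pi_s_3 = 5661/28904
  pi_s_4 = 12619/57808
  pi_s_5 = 4179/28904

Verification (pi * P):
  16373/57808*2/5 + 571/3613*4/15 + 5661/28904*2/15 + 12619/57808*1/3 + 4179/28904*1/5 = 16373/57808 = pi_s_1  (ok)
  16373/57808*4/15 + 571/3613*2/15 + 5661/28904*1/15 + 12619/57808*2/15 + 4179/28904*2/15 = 571/3613 = pi_s_2  (ok)
  16373/57808*1/5 + 571/3613*2/5 + 5661/28904*1/15 + 12619/57808*1/5 + 4179/28904*2/15 = 5661/28904 = pi_s_3  (ok)
  16373/57808*1/15 + 571/3613*2/15 + 5661/28904*7/15 + 12619/57808*2/15 + 4179/28904*2/5 = 12619/57808 = pi_s_4  (ok)
  16373/57808*1/15 + 571/3613*1/15 + 5661/28904*4/15 + 12619/57808*1/5 + 4179/28904*2/15 = 4179/28904 = pi_s_5  (ok)

Answer: 16373/57808 571/3613 5661/28904 12619/57808 4179/28904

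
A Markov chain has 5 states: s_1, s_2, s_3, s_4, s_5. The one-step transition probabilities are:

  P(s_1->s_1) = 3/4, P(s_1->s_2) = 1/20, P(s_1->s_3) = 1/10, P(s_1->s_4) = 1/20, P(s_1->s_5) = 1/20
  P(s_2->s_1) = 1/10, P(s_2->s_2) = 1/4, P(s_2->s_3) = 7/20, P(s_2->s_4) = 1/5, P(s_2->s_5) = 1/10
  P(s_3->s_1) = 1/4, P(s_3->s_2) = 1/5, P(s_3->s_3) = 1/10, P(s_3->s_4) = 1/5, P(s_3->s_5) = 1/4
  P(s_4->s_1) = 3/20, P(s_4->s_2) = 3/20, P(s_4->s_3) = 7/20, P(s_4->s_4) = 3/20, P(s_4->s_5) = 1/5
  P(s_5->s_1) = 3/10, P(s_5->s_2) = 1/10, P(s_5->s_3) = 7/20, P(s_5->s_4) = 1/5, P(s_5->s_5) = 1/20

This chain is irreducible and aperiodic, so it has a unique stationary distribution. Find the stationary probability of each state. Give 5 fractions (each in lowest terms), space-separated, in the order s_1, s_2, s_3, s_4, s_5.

The stationary distribution satisfies pi = pi * P, i.e.:
  pi_s_1 = 3/4*pi_s_1 + 1/10*pi_s_2 + 1/4*pi_s_3 + 3/20*pi_s_4 + 3/10*pi_s_5
  pi_s_2 = 1/20*pi_s_1 + 1/4*pi_s_2 + 1/5*pi_s_3 + 3/20*pi_s_4 + 1/10*pi_s_5
  pi_s_3 = 1/10*pi_s_1 + 7/20*pi_s_2 + 1/10*pi_s_3 + 7/20*pi_s_4 + 7/20*pi_s_5
  pi_s_4 = 1/20*pi_s_1 + 1/5*pi_s_2 + 1/5*pi_s_3 + 3/20*pi_s_4 + 1/5*pi_s_5
  pi_s_5 = 1/20*pi_s_1 + 1/10*pi_s_2 + 1/4*pi_s_3 + 1/5*pi_s_4 + 1/20*pi_s_5
with normalization: pi_s_1 + pi_s_2 + pi_s_3 + pi_s_4 + pi_s_5 = 1.

Using the first 4 balance equations plus normalization, the linear system A*pi = b is:
  [-1/4, 1/10, 1/4, 3/20, 3/10] . pi = 0
  [1/20, -3/4, 1/5, 3/20, 1/10] . pi = 0
  [1/10, 7/20, -9/10, 7/20, 7/20] . pi = 0
  [1/20, 1/5, 1/5, -17/20, 1/5] . pi = 0
  [1, 1, 1, 1, 1] . pi = 1

Solving yields:
  pi_s_1 = 1607/3573
  pi_s_2 = 3602/29775
  pi_s_3 = 16976/89325
  pi_s_4 = 451/3573
  pi_s_5 = 10093/89325

Verification (pi * P):
  1607/3573*3/4 + 3602/29775*1/10 + 16976/89325*1/4 + 451/3573*3/20 + 10093/89325*3/10 = 1607/3573 = pi_s_1  (ok)
  1607/3573*1/20 + 3602/29775*1/4 + 16976/89325*1/5 + 451/3573*3/20 + 10093/89325*1/10 = 3602/29775 = pi_s_2  (ok)
  1607/3573*1/10 + 3602/29775*7/20 + 16976/89325*1/10 + 451/3573*7/20 + 10093/89325*7/20 = 16976/89325 = pi_s_3  (ok)
  1607/3573*1/20 + 3602/29775*1/5 + 16976/89325*1/5 + 451/3573*3/20 + 10093/89325*1/5 = 451/3573 = pi_s_4  (ok)
  1607/3573*1/20 + 3602/29775*1/10 + 16976/89325*1/4 + 451/3573*1/5 + 10093/89325*1/20 = 10093/89325 = pi_s_5  (ok)

Answer: 1607/3573 3602/29775 16976/89325 451/3573 10093/89325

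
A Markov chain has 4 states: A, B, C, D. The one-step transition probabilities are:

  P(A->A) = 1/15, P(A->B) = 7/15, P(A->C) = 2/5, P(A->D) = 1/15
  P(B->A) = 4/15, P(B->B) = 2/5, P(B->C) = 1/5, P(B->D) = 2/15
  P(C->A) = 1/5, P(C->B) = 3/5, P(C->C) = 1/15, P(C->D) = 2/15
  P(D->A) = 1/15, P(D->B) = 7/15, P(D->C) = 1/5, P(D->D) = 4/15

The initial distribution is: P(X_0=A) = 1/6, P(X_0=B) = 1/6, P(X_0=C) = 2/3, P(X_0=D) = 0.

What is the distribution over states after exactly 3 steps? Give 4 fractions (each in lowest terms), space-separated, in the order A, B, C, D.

Answer: 3761/20250 9433/20250 4249/20250 2807/20250

Derivation:
Propagating the distribution step by step (d_{t+1} = d_t * P):
d_0 = (A=1/6, B=1/6, C=2/3, D=0)
  d_1[A] = 1/6*1/15 + 1/6*4/15 + 2/3*1/5 + 0*1/15 = 17/90
  d_1[B] = 1/6*7/15 + 1/6*2/5 + 2/3*3/5 + 0*7/15 = 49/90
  d_1[C] = 1/6*2/5 + 1/6*1/5 + 2/3*1/15 + 0*1/5 = 13/90
  d_1[D] = 1/6*1/15 + 1/6*2/15 + 2/3*2/15 + 0*4/15 = 11/90
d_1 = (A=17/90, B=49/90, C=13/90, D=11/90)
  d_2[A] = 17/90*1/15 + 49/90*4/15 + 13/90*1/5 + 11/90*1/15 = 263/1350
  d_2[B] = 17/90*7/15 + 49/90*2/5 + 13/90*3/5 + 11/90*7/15 = 607/1350
  d_2[C] = 17/90*2/5 + 49/90*1/5 + 13/90*1/15 + 11/90*1/5 = 59/270
  d_2[D] = 17/90*1/15 + 49/90*2/15 + 13/90*2/15 + 11/90*4/15 = 37/270
d_2 = (A=263/1350, B=607/1350, C=59/270, D=37/270)
  d_3[A] = 263/1350*1/15 + 607/1350*4/15 + 59/270*1/5 + 37/270*1/15 = 3761/20250
  d_3[B] = 263/1350*7/15 + 607/1350*2/5 + 59/270*3/5 + 37/270*7/15 = 9433/20250
  d_3[C] = 263/1350*2/5 + 607/1350*1/5 + 59/270*1/15 + 37/270*1/5 = 4249/20250
  d_3[D] = 263/1350*1/15 + 607/1350*2/15 + 59/270*2/15 + 37/270*4/15 = 2807/20250
d_3 = (A=3761/20250, B=9433/20250, C=4249/20250, D=2807/20250)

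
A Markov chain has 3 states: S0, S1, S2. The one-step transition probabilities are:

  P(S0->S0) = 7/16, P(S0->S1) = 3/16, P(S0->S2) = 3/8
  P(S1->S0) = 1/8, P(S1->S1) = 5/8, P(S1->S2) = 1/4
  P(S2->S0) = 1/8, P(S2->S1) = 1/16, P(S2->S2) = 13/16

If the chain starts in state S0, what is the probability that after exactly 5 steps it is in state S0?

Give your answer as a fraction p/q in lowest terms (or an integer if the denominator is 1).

Answer: 193207/1048576

Derivation:
Computing P^5 by repeated multiplication:
P^1 =
  S0: [7/16, 3/16, 3/8]
  S1: [1/8, 5/8, 1/4]
  S2: [1/8, 1/16, 13/16]
P^2 =
  S0: [67/256, 57/256, 33/64]
  S1: [21/128, 55/128, 13/32]
  S2: [21/128, 29/256, 185/256]
P^3 =
  S0: [847/4096, 903/4096, 1173/2048]
  S1: [361/2048, 665/2048, 511/1024]
  S2: [361/2048, 601/4096, 2773/4096]
P^4 =
  S0: [12427/65536, 13917/65536, 4899/8192]
  S1: [5901/32768, 8755/32768, 283/512]
  S2: [5901/32768, 10949/65536, 42785/65536]
P^5 =
  S0: [193207/1048576, 215643/1048576, 319863/524288]
  S1: [95041/524288, 123365/524288, 152941/262144]
  S2: [95041/524288, 187681/1048576, 670813/1048576]

(P^5)[S0 -> S0] = 193207/1048576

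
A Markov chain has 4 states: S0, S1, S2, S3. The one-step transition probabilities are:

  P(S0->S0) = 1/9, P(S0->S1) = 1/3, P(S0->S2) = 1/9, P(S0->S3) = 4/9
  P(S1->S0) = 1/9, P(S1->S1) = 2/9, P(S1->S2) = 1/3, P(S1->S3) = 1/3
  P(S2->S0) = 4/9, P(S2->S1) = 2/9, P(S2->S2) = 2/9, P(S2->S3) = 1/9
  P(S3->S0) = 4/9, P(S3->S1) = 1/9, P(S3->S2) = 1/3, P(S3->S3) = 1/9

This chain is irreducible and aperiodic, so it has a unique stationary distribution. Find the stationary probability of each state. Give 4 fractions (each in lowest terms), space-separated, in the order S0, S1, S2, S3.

The stationary distribution satisfies pi = pi * P, i.e.:
  pi_S0 = 1/9*pi_S0 + 1/9*pi_S1 + 4/9*pi_S2 + 4/9*pi_S3
  pi_S1 = 1/3*pi_S0 + 2/9*pi_S1 + 2/9*pi_S2 + 1/9*pi_S3
  pi_S2 = 1/9*pi_S0 + 1/3*pi_S1 + 2/9*pi_S2 + 1/3*pi_S3
  pi_S3 = 4/9*pi_S0 + 1/3*pi_S1 + 1/9*pi_S2 + 1/9*pi_S3
with normalization: pi_S0 + pi_S1 + pi_S2 + pi_S3 = 1.

Using the first 3 balance equations plus normalization, the linear system A*pi = b is:
  [-8/9, 1/9, 4/9, 4/9] . pi = 0
  [1/3, -7/9, 2/9, 1/9] . pi = 0
  [1/9, 1/3, -7/9, 1/3] . pi = 0
  [1, 1, 1, 1] . pi = 1

Solving yields:
  pi_S0 = 281/1014
  pi_S1 = 38/169
  pi_S2 = 124/507
  pi_S3 = 257/1014

Verification (pi * P):
  281/1014*1/9 + 38/169*1/9 + 124/507*4/9 + 257/1014*4/9 = 281/1014 = pi_S0  (ok)
  281/1014*1/3 + 38/169*2/9 + 124/507*2/9 + 257/1014*1/9 = 38/169 = pi_S1  (ok)
  281/1014*1/9 + 38/169*1/3 + 124/507*2/9 + 257/1014*1/3 = 124/507 = pi_S2  (ok)
  281/1014*4/9 + 38/169*1/3 + 124/507*1/9 + 257/1014*1/9 = 257/1014 = pi_S3  (ok)

Answer: 281/1014 38/169 124/507 257/1014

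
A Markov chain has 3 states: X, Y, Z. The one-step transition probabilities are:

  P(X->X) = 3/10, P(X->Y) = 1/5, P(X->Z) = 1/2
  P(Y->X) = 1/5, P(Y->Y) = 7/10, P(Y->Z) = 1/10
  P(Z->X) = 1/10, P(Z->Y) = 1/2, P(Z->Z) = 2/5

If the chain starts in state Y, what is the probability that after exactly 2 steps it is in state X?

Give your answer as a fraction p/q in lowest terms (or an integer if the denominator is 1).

Answer: 21/100

Derivation:
Computing P^2 by repeated multiplication:
P^1 =
  X: [3/10, 1/5, 1/2]
  Y: [1/5, 7/10, 1/10]
  Z: [1/10, 1/2, 2/5]
P^2 =
  X: [9/50, 9/20, 37/100]
  Y: [21/100, 29/50, 21/100]
  Z: [17/100, 57/100, 13/50]

(P^2)[Y -> X] = 21/100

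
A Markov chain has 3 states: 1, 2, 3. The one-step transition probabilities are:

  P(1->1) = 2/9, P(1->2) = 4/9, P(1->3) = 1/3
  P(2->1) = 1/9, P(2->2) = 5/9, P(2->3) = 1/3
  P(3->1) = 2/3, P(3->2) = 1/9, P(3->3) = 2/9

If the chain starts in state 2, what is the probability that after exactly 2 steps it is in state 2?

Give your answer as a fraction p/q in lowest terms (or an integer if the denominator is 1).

Answer: 32/81

Derivation:
Computing P^2 by repeated multiplication:
P^1 =
  1: [2/9, 4/9, 1/3]
  2: [1/9, 5/9, 1/3]
  3: [2/3, 1/9, 2/9]
P^2 =
  1: [26/81, 31/81, 8/27]
  2: [25/81, 32/81, 8/27]
  3: [25/81, 31/81, 25/81]

(P^2)[2 -> 2] = 32/81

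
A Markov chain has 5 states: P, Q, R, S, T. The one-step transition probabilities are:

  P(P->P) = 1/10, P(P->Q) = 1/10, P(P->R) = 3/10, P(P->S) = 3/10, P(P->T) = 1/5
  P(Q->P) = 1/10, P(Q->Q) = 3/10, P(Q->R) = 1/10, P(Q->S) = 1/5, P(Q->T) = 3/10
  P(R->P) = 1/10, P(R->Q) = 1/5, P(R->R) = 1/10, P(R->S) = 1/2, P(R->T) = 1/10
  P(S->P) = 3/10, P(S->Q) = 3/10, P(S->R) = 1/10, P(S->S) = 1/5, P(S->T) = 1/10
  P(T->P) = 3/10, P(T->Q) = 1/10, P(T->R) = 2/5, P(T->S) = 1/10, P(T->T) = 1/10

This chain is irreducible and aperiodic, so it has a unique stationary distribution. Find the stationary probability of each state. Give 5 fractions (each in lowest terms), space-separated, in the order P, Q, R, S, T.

Answer: 1150/6259 2661/12518 1158/6259 3227/12518 1007/6259

Derivation:
The stationary distribution satisfies pi = pi * P, i.e.:
  pi_P = 1/10*pi_P + 1/10*pi_Q + 1/10*pi_R + 3/10*pi_S + 3/10*pi_T
  pi_Q = 1/10*pi_P + 3/10*pi_Q + 1/5*pi_R + 3/10*pi_S + 1/10*pi_T
  pi_R = 3/10*pi_P + 1/10*pi_Q + 1/10*pi_R + 1/10*pi_S + 2/5*pi_T
  pi_S = 3/10*pi_P + 1/5*pi_Q + 1/2*pi_R + 1/5*pi_S + 1/10*pi_T
  pi_T = 1/5*pi_P + 3/10*pi_Q + 1/10*pi_R + 1/10*pi_S + 1/10*pi_T
with normalization: pi_P + pi_Q + pi_R + pi_S + pi_T = 1.

Using the first 4 balance equations plus normalization, the linear system A*pi = b is:
  [-9/10, 1/10, 1/10, 3/10, 3/10] . pi = 0
  [1/10, -7/10, 1/5, 3/10, 1/10] . pi = 0
  [3/10, 1/10, -9/10, 1/10, 2/5] . pi = 0
  [3/10, 1/5, 1/2, -4/5, 1/10] . pi = 0
  [1, 1, 1, 1, 1] . pi = 1

Solving yields:
  pi_P = 1150/6259
  pi_Q = 2661/12518
  pi_R = 1158/6259
  pi_S = 3227/12518
  pi_T = 1007/6259

Verification (pi * P):
  1150/6259*1/10 + 2661/12518*1/10 + 1158/6259*1/10 + 3227/12518*3/10 + 1007/6259*3/10 = 1150/6259 = pi_P  (ok)
  1150/6259*1/10 + 2661/12518*3/10 + 1158/6259*1/5 + 3227/12518*3/10 + 1007/6259*1/10 = 2661/12518 = pi_Q  (ok)
  1150/6259*3/10 + 2661/12518*1/10 + 1158/6259*1/10 + 3227/12518*1/10 + 1007/6259*2/5 = 1158/6259 = pi_R  (ok)
  1150/6259*3/10 + 2661/12518*1/5 + 1158/6259*1/2 + 3227/12518*1/5 + 1007/6259*1/10 = 3227/12518 = pi_S  (ok)
  1150/6259*1/5 + 2661/12518*3/10 + 1158/6259*1/10 + 3227/12518*1/10 + 1007/6259*1/10 = 1007/6259 = pi_T  (ok)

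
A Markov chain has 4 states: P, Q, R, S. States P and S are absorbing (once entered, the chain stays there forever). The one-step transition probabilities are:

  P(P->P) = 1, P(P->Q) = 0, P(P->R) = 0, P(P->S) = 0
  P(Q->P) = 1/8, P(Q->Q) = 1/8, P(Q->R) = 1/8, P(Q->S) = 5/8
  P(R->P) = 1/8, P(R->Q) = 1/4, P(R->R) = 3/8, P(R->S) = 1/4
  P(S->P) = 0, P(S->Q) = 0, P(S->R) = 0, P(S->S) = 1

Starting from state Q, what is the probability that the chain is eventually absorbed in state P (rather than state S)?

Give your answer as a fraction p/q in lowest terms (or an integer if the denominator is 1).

Answer: 2/11

Derivation:
Let a_i = P(absorbed in P | start in state i).
Boundary conditions: a_P = 1, a_S = 0.
For each transient state i, a_i = sum_j P(i->j) * a_j:
  a_Q = 1/8*a_P + 1/8*a_Q + 1/8*a_R + 5/8*a_S
  a_R = 1/8*a_P + 1/4*a_Q + 3/8*a_R + 1/4*a_S

Substituting a_P = 1 and a_S = 0, rearrange to (I - Q) a = r where r[i] = P(i -> P):
  [7/8, -1/8] . (a_Q, a_R) = 1/8
  [-1/4, 5/8] . (a_Q, a_R) = 1/8

Solving yields:
  a_Q = 2/11
  a_R = 3/11

Starting state is Q, so the absorption probability is a_Q = 2/11.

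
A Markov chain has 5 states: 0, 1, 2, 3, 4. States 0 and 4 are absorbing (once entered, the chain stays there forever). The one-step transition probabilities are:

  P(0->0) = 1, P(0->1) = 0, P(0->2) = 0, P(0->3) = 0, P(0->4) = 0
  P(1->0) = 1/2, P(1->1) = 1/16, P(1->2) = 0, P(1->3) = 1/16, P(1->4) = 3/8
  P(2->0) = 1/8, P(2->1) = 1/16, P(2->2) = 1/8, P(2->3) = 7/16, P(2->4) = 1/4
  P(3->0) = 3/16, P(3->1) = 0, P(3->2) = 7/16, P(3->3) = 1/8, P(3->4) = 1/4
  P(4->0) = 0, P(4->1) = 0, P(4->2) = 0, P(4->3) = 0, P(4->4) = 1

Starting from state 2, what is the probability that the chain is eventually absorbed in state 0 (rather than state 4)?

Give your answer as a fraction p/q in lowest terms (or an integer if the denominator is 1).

Answer: 425/1099

Derivation:
Let a_i = P(absorbed in 0 | start in state i).
Boundary conditions: a_0 = 1, a_4 = 0.
For each transient state i, a_i = sum_j P(i->j) * a_j:
  a_1 = 1/2*a_0 + 1/16*a_1 + 0*a_2 + 1/16*a_3 + 3/8*a_4
  a_2 = 1/8*a_0 + 1/16*a_1 + 1/8*a_2 + 7/16*a_3 + 1/4*a_4
  a_3 = 3/16*a_0 + 0*a_1 + 7/16*a_2 + 1/8*a_3 + 1/4*a_4

Substituting a_0 = 1 and a_4 = 0, rearrange to (I - Q) a = r where r[i] = P(i -> 0):
  [15/16, 0, -1/16] . (a_1, a_2, a_3) = 1/2
  [-1/16, 7/8, -7/16] . (a_1, a_2, a_3) = 1/8
  [0, -7/16, 7/8] . (a_1, a_2, a_3) = 3/16

Solving yields:
  a_1 = 88/157
  a_2 = 425/1099
  a_3 = 64/157

Starting state is 2, so the absorption probability is a_2 = 425/1099.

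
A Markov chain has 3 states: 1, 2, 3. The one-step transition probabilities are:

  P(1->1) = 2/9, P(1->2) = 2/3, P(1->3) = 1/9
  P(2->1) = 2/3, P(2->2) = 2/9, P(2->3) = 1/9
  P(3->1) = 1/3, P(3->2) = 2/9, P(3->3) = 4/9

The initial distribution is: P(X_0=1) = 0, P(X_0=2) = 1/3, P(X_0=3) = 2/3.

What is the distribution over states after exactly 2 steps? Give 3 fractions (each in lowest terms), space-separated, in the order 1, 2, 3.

Answer: 29/81 34/81 2/9

Derivation:
Propagating the distribution step by step (d_{t+1} = d_t * P):
d_0 = (1=0, 2=1/3, 3=2/3)
  d_1[1] = 0*2/9 + 1/3*2/3 + 2/3*1/3 = 4/9
  d_1[2] = 0*2/3 + 1/3*2/9 + 2/3*2/9 = 2/9
  d_1[3] = 0*1/9 + 1/3*1/9 + 2/3*4/9 = 1/3
d_1 = (1=4/9, 2=2/9, 3=1/3)
  d_2[1] = 4/9*2/9 + 2/9*2/3 + 1/3*1/3 = 29/81
  d_2[2] = 4/9*2/3 + 2/9*2/9 + 1/3*2/9 = 34/81
  d_2[3] = 4/9*1/9 + 2/9*1/9 + 1/3*4/9 = 2/9
d_2 = (1=29/81, 2=34/81, 3=2/9)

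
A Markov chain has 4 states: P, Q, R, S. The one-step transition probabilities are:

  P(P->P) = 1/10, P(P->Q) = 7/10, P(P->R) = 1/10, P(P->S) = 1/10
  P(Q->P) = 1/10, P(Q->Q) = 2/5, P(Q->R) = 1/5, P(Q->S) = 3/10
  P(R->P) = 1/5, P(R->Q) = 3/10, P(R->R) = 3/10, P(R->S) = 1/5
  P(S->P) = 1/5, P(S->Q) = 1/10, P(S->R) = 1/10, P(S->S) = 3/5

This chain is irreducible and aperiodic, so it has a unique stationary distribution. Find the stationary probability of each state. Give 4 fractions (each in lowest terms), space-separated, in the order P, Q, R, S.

The stationary distribution satisfies pi = pi * P, i.e.:
  pi_P = 1/10*pi_P + 1/10*pi_Q + 1/5*pi_R + 1/5*pi_S
  pi_Q = 7/10*pi_P + 2/5*pi_Q + 3/10*pi_R + 1/10*pi_S
  pi_R = 1/10*pi_P + 1/5*pi_Q + 3/10*pi_R + 1/10*pi_S
  pi_S = 1/10*pi_P + 3/10*pi_Q + 1/5*pi_R + 3/5*pi_S
with normalization: pi_P + pi_Q + pi_R + pi_S = 1.

Using the first 3 balance equations plus normalization, the linear system A*pi = b is:
  [-9/10, 1/10, 1/5, 1/5] . pi = 0
  [7/10, -3/5, 3/10, 1/10] . pi = 0
  [1/10, 1/5, -7/10, 1/10] . pi = 0
  [1, 1, 1, 1] . pi = 1

Solving yields:
  pi_P = 49/321
  pi_Q = 103/321
  pi_R = 53/321
  pi_S = 116/321

Verification (pi * P):
  49/321*1/10 + 103/321*1/10 + 53/321*1/5 + 116/321*1/5 = 49/321 = pi_P  (ok)
  49/321*7/10 + 103/321*2/5 + 53/321*3/10 + 116/321*1/10 = 103/321 = pi_Q  (ok)
  49/321*1/10 + 103/321*1/5 + 53/321*3/10 + 116/321*1/10 = 53/321 = pi_R  (ok)
  49/321*1/10 + 103/321*3/10 + 53/321*1/5 + 116/321*3/5 = 116/321 = pi_S  (ok)

Answer: 49/321 103/321 53/321 116/321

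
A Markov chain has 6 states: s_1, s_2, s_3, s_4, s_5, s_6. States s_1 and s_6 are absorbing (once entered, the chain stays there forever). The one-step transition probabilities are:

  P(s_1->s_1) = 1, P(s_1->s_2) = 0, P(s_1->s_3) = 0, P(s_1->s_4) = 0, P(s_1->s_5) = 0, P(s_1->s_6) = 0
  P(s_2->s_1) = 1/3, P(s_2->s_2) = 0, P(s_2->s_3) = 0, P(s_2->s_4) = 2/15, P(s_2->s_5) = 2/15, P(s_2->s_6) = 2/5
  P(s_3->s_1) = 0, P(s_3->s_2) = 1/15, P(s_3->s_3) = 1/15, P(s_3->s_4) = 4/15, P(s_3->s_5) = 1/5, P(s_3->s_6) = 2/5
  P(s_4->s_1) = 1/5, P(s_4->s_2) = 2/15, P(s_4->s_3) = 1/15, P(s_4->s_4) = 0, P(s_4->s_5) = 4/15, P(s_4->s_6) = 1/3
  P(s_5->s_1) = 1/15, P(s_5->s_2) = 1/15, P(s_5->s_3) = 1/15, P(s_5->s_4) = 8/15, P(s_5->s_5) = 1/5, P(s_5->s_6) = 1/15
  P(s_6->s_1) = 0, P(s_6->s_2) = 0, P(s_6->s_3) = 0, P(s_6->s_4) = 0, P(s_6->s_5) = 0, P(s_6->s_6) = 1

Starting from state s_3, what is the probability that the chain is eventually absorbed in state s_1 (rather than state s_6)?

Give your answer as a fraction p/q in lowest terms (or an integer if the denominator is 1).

Let a_i = P(absorbed in s_1 | start in state i).
Boundary conditions: a_s_1 = 1, a_s_6 = 0.
For each transient state i, a_i = sum_j P(i->j) * a_j:
  a_s_2 = 1/3*a_s_1 + 0*a_s_2 + 0*a_s_3 + 2/15*a_s_4 + 2/15*a_s_5 + 2/5*a_s_6
  a_s_3 = 0*a_s_1 + 1/15*a_s_2 + 1/15*a_s_3 + 4/15*a_s_4 + 1/5*a_s_5 + 2/5*a_s_6
  a_s_4 = 1/5*a_s_1 + 2/15*a_s_2 + 1/15*a_s_3 + 0*a_s_4 + 4/15*a_s_5 + 1/3*a_s_6
  a_s_5 = 1/15*a_s_1 + 1/15*a_s_2 + 1/15*a_s_3 + 8/15*a_s_4 + 1/5*a_s_5 + 1/15*a_s_6

Substituting a_s_1 = 1 and a_s_6 = 0, rearrange to (I - Q) a = r where r[i] = P(i -> s_1):
  [1, 0, -2/15, -2/15] . (a_s_2, a_s_3, a_s_4, a_s_5) = 1/3
  [-1/15, 14/15, -4/15, -1/5] . (a_s_2, a_s_3, a_s_4, a_s_5) = 0
  [-2/15, -1/15, 1, -4/15] . (a_s_2, a_s_3, a_s_4, a_s_5) = 1/5
  [-1/15, -1/15, -8/15, 4/5] . (a_s_2, a_s_3, a_s_4, a_s_5) = 1/15

Solving yields:
  a_s_2 = 11911/27353
  a_s_3 = 6076/27353
  a_s_4 = 10303/27353
  a_s_5 = 10647/27353

Starting state is s_3, so the absorption probability is a_s_3 = 6076/27353.

Answer: 6076/27353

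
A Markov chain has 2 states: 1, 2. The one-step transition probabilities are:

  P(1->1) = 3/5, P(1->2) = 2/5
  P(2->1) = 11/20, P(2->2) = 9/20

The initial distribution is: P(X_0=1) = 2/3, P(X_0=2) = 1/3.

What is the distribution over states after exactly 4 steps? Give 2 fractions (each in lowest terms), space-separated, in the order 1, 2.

Propagating the distribution step by step (d_{t+1} = d_t * P):
d_0 = (1=2/3, 2=1/3)
  d_1[1] = 2/3*3/5 + 1/3*11/20 = 7/12
  d_1[2] = 2/3*2/5 + 1/3*9/20 = 5/12
d_1 = (1=7/12, 2=5/12)
  d_2[1] = 7/12*3/5 + 5/12*11/20 = 139/240
  d_2[2] = 7/12*2/5 + 5/12*9/20 = 101/240
d_2 = (1=139/240, 2=101/240)
  d_3[1] = 139/240*3/5 + 101/240*11/20 = 2779/4800
  d_3[2] = 139/240*2/5 + 101/240*9/20 = 2021/4800
d_3 = (1=2779/4800, 2=2021/4800)
  d_4[1] = 2779/4800*3/5 + 2021/4800*11/20 = 55579/96000
  d_4[2] = 2779/4800*2/5 + 2021/4800*9/20 = 40421/96000
d_4 = (1=55579/96000, 2=40421/96000)

Answer: 55579/96000 40421/96000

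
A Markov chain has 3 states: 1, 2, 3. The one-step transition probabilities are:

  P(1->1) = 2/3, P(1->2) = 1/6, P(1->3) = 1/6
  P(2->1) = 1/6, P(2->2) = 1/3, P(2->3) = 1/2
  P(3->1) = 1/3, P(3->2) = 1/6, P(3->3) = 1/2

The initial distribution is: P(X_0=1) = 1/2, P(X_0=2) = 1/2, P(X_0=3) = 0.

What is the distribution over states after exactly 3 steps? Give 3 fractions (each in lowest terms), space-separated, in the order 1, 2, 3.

Answer: 191/432 29/144 77/216

Derivation:
Propagating the distribution step by step (d_{t+1} = d_t * P):
d_0 = (1=1/2, 2=1/2, 3=0)
  d_1[1] = 1/2*2/3 + 1/2*1/6 + 0*1/3 = 5/12
  d_1[2] = 1/2*1/6 + 1/2*1/3 + 0*1/6 = 1/4
  d_1[3] = 1/2*1/6 + 1/2*1/2 + 0*1/2 = 1/3
d_1 = (1=5/12, 2=1/4, 3=1/3)
  d_2[1] = 5/12*2/3 + 1/4*1/6 + 1/3*1/3 = 31/72
  d_2[2] = 5/12*1/6 + 1/4*1/3 + 1/3*1/6 = 5/24
  d_2[3] = 5/12*1/6 + 1/4*1/2 + 1/3*1/2 = 13/36
d_2 = (1=31/72, 2=5/24, 3=13/36)
  d_3[1] = 31/72*2/3 + 5/24*1/6 + 13/36*1/3 = 191/432
  d_3[2] = 31/72*1/6 + 5/24*1/3 + 13/36*1/6 = 29/144
  d_3[3] = 31/72*1/6 + 5/24*1/2 + 13/36*1/2 = 77/216
d_3 = (1=191/432, 2=29/144, 3=77/216)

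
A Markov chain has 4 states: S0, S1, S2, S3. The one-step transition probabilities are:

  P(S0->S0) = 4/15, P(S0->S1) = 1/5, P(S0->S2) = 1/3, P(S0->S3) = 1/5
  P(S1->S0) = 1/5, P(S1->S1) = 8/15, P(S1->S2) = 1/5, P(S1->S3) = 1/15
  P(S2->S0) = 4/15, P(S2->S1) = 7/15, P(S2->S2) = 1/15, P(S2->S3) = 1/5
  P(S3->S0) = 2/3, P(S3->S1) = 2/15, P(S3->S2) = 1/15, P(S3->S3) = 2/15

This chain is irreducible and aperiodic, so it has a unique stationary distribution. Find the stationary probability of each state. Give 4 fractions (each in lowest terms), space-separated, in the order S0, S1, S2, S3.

Answer: 927/3098 1127/3098 302/1549 220/1549

Derivation:
The stationary distribution satisfies pi = pi * P, i.e.:
  pi_S0 = 4/15*pi_S0 + 1/5*pi_S1 + 4/15*pi_S2 + 2/3*pi_S3
  pi_S1 = 1/5*pi_S0 + 8/15*pi_S1 + 7/15*pi_S2 + 2/15*pi_S3
  pi_S2 = 1/3*pi_S0 + 1/5*pi_S1 + 1/15*pi_S2 + 1/15*pi_S3
  pi_S3 = 1/5*pi_S0 + 1/15*pi_S1 + 1/5*pi_S2 + 2/15*pi_S3
with normalization: pi_S0 + pi_S1 + pi_S2 + pi_S3 = 1.

Using the first 3 balance equations plus normalization, the linear system A*pi = b is:
  [-11/15, 1/5, 4/15, 2/3] . pi = 0
  [1/5, -7/15, 7/15, 2/15] . pi = 0
  [1/3, 1/5, -14/15, 1/15] . pi = 0
  [1, 1, 1, 1] . pi = 1

Solving yields:
  pi_S0 = 927/3098
  pi_S1 = 1127/3098
  pi_S2 = 302/1549
  pi_S3 = 220/1549

Verification (pi * P):
  927/3098*4/15 + 1127/3098*1/5 + 302/1549*4/15 + 220/1549*2/3 = 927/3098 = pi_S0  (ok)
  927/3098*1/5 + 1127/3098*8/15 + 302/1549*7/15 + 220/1549*2/15 = 1127/3098 = pi_S1  (ok)
  927/3098*1/3 + 1127/3098*1/5 + 302/1549*1/15 + 220/1549*1/15 = 302/1549 = pi_S2  (ok)
  927/3098*1/5 + 1127/3098*1/15 + 302/1549*1/5 + 220/1549*2/15 = 220/1549 = pi_S3  (ok)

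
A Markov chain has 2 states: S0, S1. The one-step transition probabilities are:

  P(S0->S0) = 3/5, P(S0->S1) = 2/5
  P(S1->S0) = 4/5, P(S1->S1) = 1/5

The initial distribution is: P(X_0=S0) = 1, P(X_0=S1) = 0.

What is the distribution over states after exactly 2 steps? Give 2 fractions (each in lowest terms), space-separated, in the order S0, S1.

Propagating the distribution step by step (d_{t+1} = d_t * P):
d_0 = (S0=1, S1=0)
  d_1[S0] = 1*3/5 + 0*4/5 = 3/5
  d_1[S1] = 1*2/5 + 0*1/5 = 2/5
d_1 = (S0=3/5, S1=2/5)
  d_2[S0] = 3/5*3/5 + 2/5*4/5 = 17/25
  d_2[S1] = 3/5*2/5 + 2/5*1/5 = 8/25
d_2 = (S0=17/25, S1=8/25)

Answer: 17/25 8/25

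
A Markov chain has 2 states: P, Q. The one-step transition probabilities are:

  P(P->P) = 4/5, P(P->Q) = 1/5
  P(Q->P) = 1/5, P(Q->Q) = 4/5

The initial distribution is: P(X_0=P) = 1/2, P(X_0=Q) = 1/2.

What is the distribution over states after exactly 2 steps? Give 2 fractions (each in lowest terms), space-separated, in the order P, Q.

Answer: 1/2 1/2

Derivation:
Propagating the distribution step by step (d_{t+1} = d_t * P):
d_0 = (P=1/2, Q=1/2)
  d_1[P] = 1/2*4/5 + 1/2*1/5 = 1/2
  d_1[Q] = 1/2*1/5 + 1/2*4/5 = 1/2
d_1 = (P=1/2, Q=1/2)
  d_2[P] = 1/2*4/5 + 1/2*1/5 = 1/2
  d_2[Q] = 1/2*1/5 + 1/2*4/5 = 1/2
d_2 = (P=1/2, Q=1/2)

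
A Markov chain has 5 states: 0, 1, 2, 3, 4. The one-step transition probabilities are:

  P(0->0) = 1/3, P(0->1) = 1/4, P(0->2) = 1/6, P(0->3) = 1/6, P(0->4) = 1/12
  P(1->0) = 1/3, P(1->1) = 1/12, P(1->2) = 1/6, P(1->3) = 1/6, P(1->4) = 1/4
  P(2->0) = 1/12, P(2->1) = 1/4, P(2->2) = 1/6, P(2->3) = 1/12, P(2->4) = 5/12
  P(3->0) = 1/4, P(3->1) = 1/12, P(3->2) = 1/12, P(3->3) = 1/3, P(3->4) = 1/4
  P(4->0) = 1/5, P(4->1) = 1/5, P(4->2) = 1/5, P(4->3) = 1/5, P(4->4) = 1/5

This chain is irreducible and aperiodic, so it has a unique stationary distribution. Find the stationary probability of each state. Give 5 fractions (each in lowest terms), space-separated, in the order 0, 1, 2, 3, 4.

Answer: 5421/21869 3873/21869 3456/21869 4224/21869 4895/21869

Derivation:
The stationary distribution satisfies pi = pi * P, i.e.:
  pi_0 = 1/3*pi_0 + 1/3*pi_1 + 1/12*pi_2 + 1/4*pi_3 + 1/5*pi_4
  pi_1 = 1/4*pi_0 + 1/12*pi_1 + 1/4*pi_2 + 1/12*pi_3 + 1/5*pi_4
  pi_2 = 1/6*pi_0 + 1/6*pi_1 + 1/6*pi_2 + 1/12*pi_3 + 1/5*pi_4
  pi_3 = 1/6*pi_0 + 1/6*pi_1 + 1/12*pi_2 + 1/3*pi_3 + 1/5*pi_4
  pi_4 = 1/12*pi_0 + 1/4*pi_1 + 5/12*pi_2 + 1/4*pi_3 + 1/5*pi_4
with normalization: pi_0 + pi_1 + pi_2 + pi_3 + pi_4 = 1.

Using the first 4 balance equations plus normalization, the linear system A*pi = b is:
  [-2/3, 1/3, 1/12, 1/4, 1/5] . pi = 0
  [1/4, -11/12, 1/4, 1/12, 1/5] . pi = 0
  [1/6, 1/6, -5/6, 1/12, 1/5] . pi = 0
  [1/6, 1/6, 1/12, -2/3, 1/5] . pi = 0
  [1, 1, 1, 1, 1] . pi = 1

Solving yields:
  pi_0 = 5421/21869
  pi_1 = 3873/21869
  pi_2 = 3456/21869
  pi_3 = 4224/21869
  pi_4 = 4895/21869

Verification (pi * P):
  5421/21869*1/3 + 3873/21869*1/3 + 3456/21869*1/12 + 4224/21869*1/4 + 4895/21869*1/5 = 5421/21869 = pi_0  (ok)
  5421/21869*1/4 + 3873/21869*1/12 + 3456/21869*1/4 + 4224/21869*1/12 + 4895/21869*1/5 = 3873/21869 = pi_1  (ok)
  5421/21869*1/6 + 3873/21869*1/6 + 3456/21869*1/6 + 4224/21869*1/12 + 4895/21869*1/5 = 3456/21869 = pi_2  (ok)
  5421/21869*1/6 + 3873/21869*1/6 + 3456/21869*1/12 + 4224/21869*1/3 + 4895/21869*1/5 = 4224/21869 = pi_3  (ok)
  5421/21869*1/12 + 3873/21869*1/4 + 3456/21869*5/12 + 4224/21869*1/4 + 4895/21869*1/5 = 4895/21869 = pi_4  (ok)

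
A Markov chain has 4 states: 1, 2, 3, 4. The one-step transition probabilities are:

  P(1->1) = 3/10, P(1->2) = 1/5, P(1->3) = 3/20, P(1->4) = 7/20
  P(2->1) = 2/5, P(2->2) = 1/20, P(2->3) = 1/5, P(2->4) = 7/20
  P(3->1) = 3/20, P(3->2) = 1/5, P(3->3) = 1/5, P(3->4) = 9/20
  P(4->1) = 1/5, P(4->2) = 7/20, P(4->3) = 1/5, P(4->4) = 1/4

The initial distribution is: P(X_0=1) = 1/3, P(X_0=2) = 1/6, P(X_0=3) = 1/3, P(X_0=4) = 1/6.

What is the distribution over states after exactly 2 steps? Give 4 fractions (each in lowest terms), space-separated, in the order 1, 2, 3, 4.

Propagating the distribution step by step (d_{t+1} = d_t * P):
d_0 = (1=1/3, 2=1/6, 3=1/3, 4=1/6)
  d_1[1] = 1/3*3/10 + 1/6*2/5 + 1/3*3/20 + 1/6*1/5 = 1/4
  d_1[2] = 1/3*1/5 + 1/6*1/20 + 1/3*1/5 + 1/6*7/20 = 1/5
  d_1[3] = 1/3*3/20 + 1/6*1/5 + 1/3*1/5 + 1/6*1/5 = 11/60
  d_1[4] = 1/3*7/20 + 1/6*7/20 + 1/3*9/20 + 1/6*1/4 = 11/30
d_1 = (1=1/4, 2=1/5, 3=11/60, 4=11/30)
  d_2[1] = 1/4*3/10 + 1/5*2/5 + 11/60*3/20 + 11/30*1/5 = 307/1200
  d_2[2] = 1/4*1/5 + 1/5*1/20 + 11/60*1/5 + 11/30*7/20 = 9/40
  d_2[3] = 1/4*3/20 + 1/5*1/5 + 11/60*1/5 + 11/30*1/5 = 3/16
  d_2[4] = 1/4*7/20 + 1/5*7/20 + 11/60*9/20 + 11/30*1/4 = 199/600
d_2 = (1=307/1200, 2=9/40, 3=3/16, 4=199/600)

Answer: 307/1200 9/40 3/16 199/600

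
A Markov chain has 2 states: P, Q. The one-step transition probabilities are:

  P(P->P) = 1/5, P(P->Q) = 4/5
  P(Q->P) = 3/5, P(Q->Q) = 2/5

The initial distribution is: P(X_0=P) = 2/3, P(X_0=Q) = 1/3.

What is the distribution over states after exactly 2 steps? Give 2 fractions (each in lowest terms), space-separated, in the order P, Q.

Propagating the distribution step by step (d_{t+1} = d_t * P):
d_0 = (P=2/3, Q=1/3)
  d_1[P] = 2/3*1/5 + 1/3*3/5 = 1/3
  d_1[Q] = 2/3*4/5 + 1/3*2/5 = 2/3
d_1 = (P=1/3, Q=2/3)
  d_2[P] = 1/3*1/5 + 2/3*3/5 = 7/15
  d_2[Q] = 1/3*4/5 + 2/3*2/5 = 8/15
d_2 = (P=7/15, Q=8/15)

Answer: 7/15 8/15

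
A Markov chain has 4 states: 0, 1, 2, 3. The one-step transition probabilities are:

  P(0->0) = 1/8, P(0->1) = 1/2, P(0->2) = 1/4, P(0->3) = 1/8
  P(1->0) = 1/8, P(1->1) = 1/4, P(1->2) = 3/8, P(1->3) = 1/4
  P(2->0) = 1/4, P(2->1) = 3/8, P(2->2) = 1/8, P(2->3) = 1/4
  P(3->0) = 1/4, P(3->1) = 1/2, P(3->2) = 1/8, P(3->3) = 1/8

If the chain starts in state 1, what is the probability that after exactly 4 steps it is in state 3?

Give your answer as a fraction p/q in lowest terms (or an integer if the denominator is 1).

Computing P^4 by repeated multiplication:
P^1 =
  0: [1/8, 1/2, 1/4, 1/8]
  1: [1/8, 1/4, 3/8, 1/4]
  2: [1/4, 3/8, 1/8, 1/4]
  3: [1/4, 1/2, 1/8, 1/8]
P^2 =
  0: [11/64, 11/32, 17/64, 7/32]
  1: [13/64, 25/64, 13/64, 13/64]
  2: [11/64, 25/64, 1/4, 3/16]
  3: [5/32, 23/64, 9/32, 13/64]
P^3 =
  0: [95/512, 195/512, 119/512, 103/512]
  1: [45/256, 193/512, 127/512, 51/256]
  2: [23/128, 95/256, 125/512, 105/512]
  3: [95/512, 3/8, 15/64, 105/512]
P^4 =
  0: [367/2048, 1539/4096, 997/4096, 413/2048]
  1: [741/4096, 1535/4096, 247/1024, 13/64]
  2: [371/2048, 1543/4096, 123/512, 827/4096]
  3: [737/4096, 193/512, 991/4096, 103/512]

(P^4)[1 -> 3] = 13/64

Answer: 13/64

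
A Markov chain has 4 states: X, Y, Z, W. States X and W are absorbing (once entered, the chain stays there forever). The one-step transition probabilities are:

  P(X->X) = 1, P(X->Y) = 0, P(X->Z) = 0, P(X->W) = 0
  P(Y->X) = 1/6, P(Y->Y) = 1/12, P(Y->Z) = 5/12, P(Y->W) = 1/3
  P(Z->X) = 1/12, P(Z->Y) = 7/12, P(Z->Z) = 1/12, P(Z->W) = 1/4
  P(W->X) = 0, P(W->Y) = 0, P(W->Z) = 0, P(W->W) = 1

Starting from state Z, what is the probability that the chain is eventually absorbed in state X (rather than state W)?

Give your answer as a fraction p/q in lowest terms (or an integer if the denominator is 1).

Answer: 25/86

Derivation:
Let a_i = P(absorbed in X | start in state i).
Boundary conditions: a_X = 1, a_W = 0.
For each transient state i, a_i = sum_j P(i->j) * a_j:
  a_Y = 1/6*a_X + 1/12*a_Y + 5/12*a_Z + 1/3*a_W
  a_Z = 1/12*a_X + 7/12*a_Y + 1/12*a_Z + 1/4*a_W

Substituting a_X = 1 and a_W = 0, rearrange to (I - Q) a = r where r[i] = P(i -> X):
  [11/12, -5/12] . (a_Y, a_Z) = 1/6
  [-7/12, 11/12] . (a_Y, a_Z) = 1/12

Solving yields:
  a_Y = 27/86
  a_Z = 25/86

Starting state is Z, so the absorption probability is a_Z = 25/86.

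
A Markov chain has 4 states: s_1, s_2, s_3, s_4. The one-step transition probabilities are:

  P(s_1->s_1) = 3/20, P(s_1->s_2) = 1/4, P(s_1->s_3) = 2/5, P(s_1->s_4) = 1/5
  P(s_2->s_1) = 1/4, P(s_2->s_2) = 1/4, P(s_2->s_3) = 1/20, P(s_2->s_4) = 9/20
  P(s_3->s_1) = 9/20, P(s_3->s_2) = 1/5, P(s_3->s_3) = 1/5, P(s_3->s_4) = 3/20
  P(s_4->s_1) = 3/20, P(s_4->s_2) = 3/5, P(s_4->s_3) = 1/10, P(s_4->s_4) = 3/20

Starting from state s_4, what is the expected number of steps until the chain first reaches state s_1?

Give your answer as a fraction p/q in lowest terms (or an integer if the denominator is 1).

Let h_i = expected steps to first reach s_1 from state i.
Boundary: h_s_1 = 0.
First-step equations for the other states:
  h_s_2 = 1 + 1/4*h_s_1 + 1/4*h_s_2 + 1/20*h_s_3 + 9/20*h_s_4
  h_s_3 = 1 + 9/20*h_s_1 + 1/5*h_s_2 + 1/5*h_s_3 + 3/20*h_s_4
  h_s_4 = 1 + 3/20*h_s_1 + 3/5*h_s_2 + 1/10*h_s_3 + 3/20*h_s_4

Substituting h_s_1 = 0 and rearranging gives the linear system (I - Q) h = 1:
  [3/4, -1/20, -9/20] . (h_s_2, h_s_3, h_s_4) = 1
  [-1/5, 4/5, -3/20] . (h_s_2, h_s_3, h_s_4) = 1
  [-3/5, -1/10, 17/20] . (h_s_2, h_s_3, h_s_4) = 1

Solving yields:
  h_s_2 = 640/149
  h_s_3 = 3320/1043
  h_s_4 = 4780/1043

Starting state is s_4, so the expected hitting time is h_s_4 = 4780/1043.

Answer: 4780/1043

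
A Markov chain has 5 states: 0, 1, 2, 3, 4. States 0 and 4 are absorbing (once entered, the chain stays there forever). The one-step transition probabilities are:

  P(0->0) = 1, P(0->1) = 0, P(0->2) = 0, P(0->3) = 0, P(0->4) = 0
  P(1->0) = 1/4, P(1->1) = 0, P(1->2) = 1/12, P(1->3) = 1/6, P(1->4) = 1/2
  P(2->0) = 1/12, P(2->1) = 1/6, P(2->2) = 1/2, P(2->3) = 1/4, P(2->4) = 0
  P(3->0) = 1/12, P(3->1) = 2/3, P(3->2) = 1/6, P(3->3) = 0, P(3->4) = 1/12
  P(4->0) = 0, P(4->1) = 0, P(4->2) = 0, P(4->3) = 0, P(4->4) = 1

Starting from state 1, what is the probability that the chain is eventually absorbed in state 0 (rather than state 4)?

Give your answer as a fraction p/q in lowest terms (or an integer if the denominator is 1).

Answer: 229/640

Derivation:
Let a_i = P(absorbed in 0 | start in state i).
Boundary conditions: a_0 = 1, a_4 = 0.
For each transient state i, a_i = sum_j P(i->j) * a_j:
  a_1 = 1/4*a_0 + 0*a_1 + 1/12*a_2 + 1/6*a_3 + 1/2*a_4
  a_2 = 1/12*a_0 + 1/6*a_1 + 1/2*a_2 + 1/4*a_3 + 0*a_4
  a_3 = 1/12*a_0 + 2/3*a_1 + 1/6*a_2 + 0*a_3 + 1/12*a_4

Substituting a_0 = 1 and a_4 = 0, rearrange to (I - Q) a = r where r[i] = P(i -> 0):
  [1, -1/12, -1/6] . (a_1, a_2, a_3) = 1/4
  [-1/6, 1/2, -1/4] . (a_1, a_2, a_3) = 1/12
  [-2/3, -1/6, 1] . (a_1, a_2, a_3) = 1/12

Solving yields:
  a_1 = 229/640
  a_2 = 39/80
  a_3 = 129/320

Starting state is 1, so the absorption probability is a_1 = 229/640.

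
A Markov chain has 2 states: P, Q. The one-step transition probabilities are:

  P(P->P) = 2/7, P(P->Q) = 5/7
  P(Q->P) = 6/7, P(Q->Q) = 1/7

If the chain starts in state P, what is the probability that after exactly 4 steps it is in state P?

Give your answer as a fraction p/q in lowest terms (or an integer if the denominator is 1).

Computing P^4 by repeated multiplication:
P^1 =
  P: [2/7, 5/7]
  Q: [6/7, 1/7]
P^2 =
  P: [34/49, 15/49]
  Q: [18/49, 31/49]
P^3 =
  P: [158/343, 185/343]
  Q: [222/343, 121/343]
P^4 =
  P: [1426/2401, 975/2401]
  Q: [1170/2401, 1231/2401]

(P^4)[P -> P] = 1426/2401

Answer: 1426/2401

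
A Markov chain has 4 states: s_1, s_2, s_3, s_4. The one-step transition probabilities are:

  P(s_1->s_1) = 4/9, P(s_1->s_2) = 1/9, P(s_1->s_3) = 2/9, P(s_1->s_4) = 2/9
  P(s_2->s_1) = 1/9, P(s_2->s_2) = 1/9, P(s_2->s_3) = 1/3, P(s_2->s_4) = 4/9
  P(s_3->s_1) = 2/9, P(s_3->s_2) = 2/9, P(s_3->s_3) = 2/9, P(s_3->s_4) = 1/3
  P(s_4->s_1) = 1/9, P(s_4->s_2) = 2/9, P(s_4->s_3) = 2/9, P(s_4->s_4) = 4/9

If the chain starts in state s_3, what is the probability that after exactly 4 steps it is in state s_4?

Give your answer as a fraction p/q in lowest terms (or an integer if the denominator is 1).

Answer: 812/2187

Derivation:
Computing P^4 by repeated multiplication:
P^1 =
  s_1: [4/9, 1/9, 2/9, 2/9]
  s_2: [1/9, 1/9, 1/3, 4/9]
  s_3: [2/9, 2/9, 2/9, 1/3]
  s_4: [1/9, 2/9, 2/9, 4/9]
P^2 =
  s_1: [23/81, 13/81, 19/81, 26/81]
  s_2: [5/27, 16/81, 19/81, 31/81]
  s_3: [17/81, 14/81, 20/81, 10/27]
  s_4: [14/81, 5/27, 20/81, 32/81]
P^3 =
  s_1: [169/729, 14/81, 175/729, 259/729]
  s_2: [145/729, 131/729, 178/729, 275/729]
  s_3: [152/729, 131/729, 176/729, 10/27]
  s_4: [143/729, 133/729, 59/243, 92/243]
P^4 =
  s_1: [1411/6561, 1163/6561, 176/729, 89/243]
  s_2: [1342/6561, 394/2187, 1589/6561, 272/729]
  s_3: [1361/6561, 1175/6561, 1589/6561, 812/2187]
  s_4: [445/2187, 394/2187, 1591/6561, 2453/6561]

(P^4)[s_3 -> s_4] = 812/2187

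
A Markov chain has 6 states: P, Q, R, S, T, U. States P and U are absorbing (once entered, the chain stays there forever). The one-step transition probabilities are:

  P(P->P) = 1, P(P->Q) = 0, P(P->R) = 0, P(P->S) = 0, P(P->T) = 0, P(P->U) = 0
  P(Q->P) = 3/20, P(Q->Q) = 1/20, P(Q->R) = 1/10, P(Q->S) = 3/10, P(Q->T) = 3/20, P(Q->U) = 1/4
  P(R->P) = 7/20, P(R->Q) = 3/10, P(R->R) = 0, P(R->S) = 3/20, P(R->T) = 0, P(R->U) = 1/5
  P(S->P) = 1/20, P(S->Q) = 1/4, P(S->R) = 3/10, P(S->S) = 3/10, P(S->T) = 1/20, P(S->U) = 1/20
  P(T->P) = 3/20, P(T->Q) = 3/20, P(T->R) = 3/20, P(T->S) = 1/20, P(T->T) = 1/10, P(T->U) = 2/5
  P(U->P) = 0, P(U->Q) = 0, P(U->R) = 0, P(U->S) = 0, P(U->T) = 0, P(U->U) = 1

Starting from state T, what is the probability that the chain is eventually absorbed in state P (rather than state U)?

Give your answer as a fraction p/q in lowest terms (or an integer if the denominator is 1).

Let a_i = P(absorbed in P | start in state i).
Boundary conditions: a_P = 1, a_U = 0.
For each transient state i, a_i = sum_j P(i->j) * a_j:
  a_Q = 3/20*a_P + 1/20*a_Q + 1/10*a_R + 3/10*a_S + 3/20*a_T + 1/4*a_U
  a_R = 7/20*a_P + 3/10*a_Q + 0*a_R + 3/20*a_S + 0*a_T + 1/5*a_U
  a_S = 1/20*a_P + 1/4*a_Q + 3/10*a_R + 3/10*a_S + 1/20*a_T + 1/20*a_U
  a_T = 3/20*a_P + 3/20*a_Q + 3/20*a_R + 1/20*a_S + 1/10*a_T + 2/5*a_U

Substituting a_P = 1 and a_U = 0, rearrange to (I - Q) a = r where r[i] = P(i -> P):
  [19/20, -1/10, -3/10, -3/20] . (a_Q, a_R, a_S, a_T) = 3/20
  [-3/10, 1, -3/20, 0] . (a_Q, a_R, a_S, a_T) = 7/20
  [-1/4, -3/10, 7/10, -1/20] . (a_Q, a_R, a_S, a_T) = 1/20
  [-3/20, -3/20, -1/20, 9/10] . (a_Q, a_R, a_S, a_T) = 3/20

Solving yields:
  a_Q = 14168/33335
  a_R = 3668/6667
  a_S = 16149/33335
  a_T = 11871/33335

Starting state is T, so the absorption probability is a_T = 11871/33335.

Answer: 11871/33335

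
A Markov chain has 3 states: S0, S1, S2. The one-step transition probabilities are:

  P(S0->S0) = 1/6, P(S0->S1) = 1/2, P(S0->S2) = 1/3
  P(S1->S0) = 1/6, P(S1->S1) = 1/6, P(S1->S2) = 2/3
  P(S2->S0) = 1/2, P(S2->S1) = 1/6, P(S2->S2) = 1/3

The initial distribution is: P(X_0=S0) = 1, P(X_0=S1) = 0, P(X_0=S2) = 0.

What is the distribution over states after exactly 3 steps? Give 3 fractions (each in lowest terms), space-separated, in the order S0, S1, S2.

Propagating the distribution step by step (d_{t+1} = d_t * P):
d_0 = (S0=1, S1=0, S2=0)
  d_1[S0] = 1*1/6 + 0*1/6 + 0*1/2 = 1/6
  d_1[S1] = 1*1/2 + 0*1/6 + 0*1/6 = 1/2
  d_1[S2] = 1*1/3 + 0*2/3 + 0*1/3 = 1/3
d_1 = (S0=1/6, S1=1/2, S2=1/3)
  d_2[S0] = 1/6*1/6 + 1/2*1/6 + 1/3*1/2 = 5/18
  d_2[S1] = 1/6*1/2 + 1/2*1/6 + 1/3*1/6 = 2/9
  d_2[S2] = 1/6*1/3 + 1/2*2/3 + 1/3*1/3 = 1/2
d_2 = (S0=5/18, S1=2/9, S2=1/2)
  d_3[S0] = 5/18*1/6 + 2/9*1/6 + 1/2*1/2 = 1/3
  d_3[S1] = 5/18*1/2 + 2/9*1/6 + 1/2*1/6 = 7/27
  d_3[S2] = 5/18*1/3 + 2/9*2/3 + 1/2*1/3 = 11/27
d_3 = (S0=1/3, S1=7/27, S2=11/27)

Answer: 1/3 7/27 11/27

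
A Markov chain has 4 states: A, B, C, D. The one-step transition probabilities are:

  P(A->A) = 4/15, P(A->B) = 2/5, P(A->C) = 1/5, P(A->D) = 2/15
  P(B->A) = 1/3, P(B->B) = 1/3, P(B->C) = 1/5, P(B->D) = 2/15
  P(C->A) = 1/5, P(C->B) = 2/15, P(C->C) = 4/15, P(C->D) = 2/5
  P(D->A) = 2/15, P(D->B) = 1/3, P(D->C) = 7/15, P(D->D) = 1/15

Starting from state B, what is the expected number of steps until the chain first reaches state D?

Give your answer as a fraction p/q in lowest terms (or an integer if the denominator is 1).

Let h_i = expected steps to first reach D from state i.
Boundary: h_D = 0.
First-step equations for the other states:
  h_A = 1 + 4/15*h_A + 2/5*h_B + 1/5*h_C + 2/15*h_D
  h_B = 1 + 1/3*h_A + 1/3*h_B + 1/5*h_C + 2/15*h_D
  h_C = 1 + 1/5*h_A + 2/15*h_B + 4/15*h_C + 2/5*h_D

Substituting h_D = 0 and rearranging gives the linear system (I - Q) h = 1:
  [11/15, -2/5, -1/5] . (h_A, h_B, h_C) = 1
  [-1/3, 2/3, -1/5] . (h_A, h_B, h_C) = 1
  [-1/5, -2/15, 11/15] . (h_A, h_B, h_C) = 1

Solving yields:
  h_A = 21/4
  h_B = 21/4
  h_C = 15/4

Starting state is B, so the expected hitting time is h_B = 21/4.

Answer: 21/4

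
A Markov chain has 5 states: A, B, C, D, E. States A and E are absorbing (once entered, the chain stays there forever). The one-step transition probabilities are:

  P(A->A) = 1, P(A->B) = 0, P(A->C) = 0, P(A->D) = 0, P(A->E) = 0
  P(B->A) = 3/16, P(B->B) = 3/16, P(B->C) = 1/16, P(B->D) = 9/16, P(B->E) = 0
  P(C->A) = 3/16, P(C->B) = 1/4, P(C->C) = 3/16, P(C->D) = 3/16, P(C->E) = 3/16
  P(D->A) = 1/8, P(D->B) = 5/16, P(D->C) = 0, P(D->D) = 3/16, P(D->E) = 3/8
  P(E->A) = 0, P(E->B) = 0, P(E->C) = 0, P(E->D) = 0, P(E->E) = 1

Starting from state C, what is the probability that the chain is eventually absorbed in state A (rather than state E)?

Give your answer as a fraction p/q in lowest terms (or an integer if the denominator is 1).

Answer: 241/515

Derivation:
Let a_i = P(absorbed in A | start in state i).
Boundary conditions: a_A = 1, a_E = 0.
For each transient state i, a_i = sum_j P(i->j) * a_j:
  a_B = 3/16*a_A + 3/16*a_B + 1/16*a_C + 9/16*a_D + 0*a_E
  a_C = 3/16*a_A + 1/4*a_B + 3/16*a_C + 3/16*a_D + 3/16*a_E
  a_D = 1/8*a_A + 5/16*a_B + 0*a_C + 3/16*a_D + 3/8*a_E

Substituting a_A = 1 and a_E = 0, rearrange to (I - Q) a = r where r[i] = P(i -> A):
  [13/16, -1/16, -9/16] . (a_B, a_C, a_D) = 3/16
  [-1/4, 13/16, -3/16] . (a_B, a_C, a_D) = 3/16
  [-5/16, 0, 13/16] . (a_B, a_C, a_D) = 1/8

Solving yields:
  a_B = 262/515
  a_C = 241/515
  a_D = 36/103

Starting state is C, so the absorption probability is a_C = 241/515.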